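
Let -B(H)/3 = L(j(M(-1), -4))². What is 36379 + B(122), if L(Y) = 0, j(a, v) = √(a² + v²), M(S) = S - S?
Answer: 36379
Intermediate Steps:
M(S) = 0
B(H) = 0 (B(H) = -3*0² = -3*0 = 0)
36379 + B(122) = 36379 + 0 = 36379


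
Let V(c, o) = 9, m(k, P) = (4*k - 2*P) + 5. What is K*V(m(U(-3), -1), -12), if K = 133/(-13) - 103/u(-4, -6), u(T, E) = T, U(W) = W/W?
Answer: 7263/52 ≈ 139.67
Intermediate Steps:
U(W) = 1
m(k, P) = 5 - 2*P + 4*k (m(k, P) = (-2*P + 4*k) + 5 = 5 - 2*P + 4*k)
K = 807/52 (K = 133/(-13) - 103/(-4) = 133*(-1/13) - 103*(-¼) = -133/13 + 103/4 = 807/52 ≈ 15.519)
K*V(m(U(-3), -1), -12) = (807/52)*9 = 7263/52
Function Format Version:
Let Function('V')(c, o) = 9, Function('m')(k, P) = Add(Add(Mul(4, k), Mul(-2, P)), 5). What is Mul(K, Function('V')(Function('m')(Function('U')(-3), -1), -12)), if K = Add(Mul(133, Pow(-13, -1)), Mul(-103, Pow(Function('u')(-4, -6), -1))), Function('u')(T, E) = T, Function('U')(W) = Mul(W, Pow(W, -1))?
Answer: Rational(7263, 52) ≈ 139.67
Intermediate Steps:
Function('U')(W) = 1
Function('m')(k, P) = Add(5, Mul(-2, P), Mul(4, k)) (Function('m')(k, P) = Add(Add(Mul(-2, P), Mul(4, k)), 5) = Add(5, Mul(-2, P), Mul(4, k)))
K = Rational(807, 52) (K = Add(Mul(133, Pow(-13, -1)), Mul(-103, Pow(-4, -1))) = Add(Mul(133, Rational(-1, 13)), Mul(-103, Rational(-1, 4))) = Add(Rational(-133, 13), Rational(103, 4)) = Rational(807, 52) ≈ 15.519)
Mul(K, Function('V')(Function('m')(Function('U')(-3), -1), -12)) = Mul(Rational(807, 52), 9) = Rational(7263, 52)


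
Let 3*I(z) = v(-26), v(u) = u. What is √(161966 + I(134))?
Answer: 4*√91101/3 ≈ 402.44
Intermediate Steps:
I(z) = -26/3 (I(z) = (⅓)*(-26) = -26/3)
√(161966 + I(134)) = √(161966 - 26/3) = √(485872/3) = 4*√91101/3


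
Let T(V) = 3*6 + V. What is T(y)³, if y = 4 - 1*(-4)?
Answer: 17576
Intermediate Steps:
y = 8 (y = 4 + 4 = 8)
T(V) = 18 + V
T(y)³ = (18 + 8)³ = 26³ = 17576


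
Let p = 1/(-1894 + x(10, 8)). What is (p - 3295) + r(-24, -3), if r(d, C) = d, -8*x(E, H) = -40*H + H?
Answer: -6156746/1855 ≈ -3319.0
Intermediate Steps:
x(E, H) = 39*H/8 (x(E, H) = -(-40*H + H)/8 = -(-39)*H/8 = 39*H/8)
p = -1/1855 (p = 1/(-1894 + (39/8)*8) = 1/(-1894 + 39) = 1/(-1855) = -1/1855 ≈ -0.00053908)
(p - 3295) + r(-24, -3) = (-1/1855 - 3295) - 24 = -6112226/1855 - 24 = -6156746/1855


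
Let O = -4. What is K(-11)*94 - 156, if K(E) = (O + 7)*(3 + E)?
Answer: -2412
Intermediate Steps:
K(E) = 9 + 3*E (K(E) = (-4 + 7)*(3 + E) = 3*(3 + E) = 9 + 3*E)
K(-11)*94 - 156 = (9 + 3*(-11))*94 - 156 = (9 - 33)*94 - 156 = -24*94 - 156 = -2256 - 156 = -2412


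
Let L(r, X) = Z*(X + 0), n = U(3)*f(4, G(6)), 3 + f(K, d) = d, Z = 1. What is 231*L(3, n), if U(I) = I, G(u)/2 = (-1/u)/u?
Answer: -4235/2 ≈ -2117.5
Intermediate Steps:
G(u) = -2/u**2 (G(u) = 2*((-1/u)/u) = 2*(-1/u**2) = -2/u**2)
f(K, d) = -3 + d
n = -55/6 (n = 3*(-3 - 2/6**2) = 3*(-3 - 2*1/36) = 3*(-3 - 1/18) = 3*(-55/18) = -55/6 ≈ -9.1667)
L(r, X) = X (L(r, X) = 1*(X + 0) = 1*X = X)
231*L(3, n) = 231*(-55/6) = -4235/2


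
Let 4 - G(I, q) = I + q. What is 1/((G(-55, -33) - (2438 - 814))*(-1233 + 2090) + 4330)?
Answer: -1/1308594 ≈ -7.6418e-7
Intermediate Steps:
G(I, q) = 4 - I - q (G(I, q) = 4 - (I + q) = 4 + (-I - q) = 4 - I - q)
1/((G(-55, -33) - (2438 - 814))*(-1233 + 2090) + 4330) = 1/(((4 - 1*(-55) - 1*(-33)) - (2438 - 814))*(-1233 + 2090) + 4330) = 1/(((4 + 55 + 33) - 1*1624)*857 + 4330) = 1/((92 - 1624)*857 + 4330) = 1/(-1532*857 + 4330) = 1/(-1312924 + 4330) = 1/(-1308594) = -1/1308594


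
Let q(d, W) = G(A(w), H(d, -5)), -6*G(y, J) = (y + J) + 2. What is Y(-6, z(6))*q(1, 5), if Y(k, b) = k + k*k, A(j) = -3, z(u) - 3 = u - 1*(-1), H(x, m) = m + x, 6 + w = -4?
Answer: 25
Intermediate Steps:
w = -10 (w = -6 - 4 = -10)
z(u) = 4 + u (z(u) = 3 + (u - 1*(-1)) = 3 + (u + 1) = 3 + (1 + u) = 4 + u)
Y(k, b) = k + k²
G(y, J) = -⅓ - J/6 - y/6 (G(y, J) = -((y + J) + 2)/6 = -((J + y) + 2)/6 = -(2 + J + y)/6 = -⅓ - J/6 - y/6)
q(d, W) = 1 - d/6 (q(d, W) = -⅓ - (-5 + d)/6 - ⅙*(-3) = -⅓ + (⅚ - d/6) + ½ = 1 - d/6)
Y(-6, z(6))*q(1, 5) = (-6*(1 - 6))*(1 - ⅙*1) = (-6*(-5))*(1 - ⅙) = 30*(⅚) = 25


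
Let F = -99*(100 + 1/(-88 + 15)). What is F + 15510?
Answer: 409629/73 ≈ 5611.4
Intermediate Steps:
F = -722601/73 (F = -99*(100 + 1/(-73)) = -99*(100 - 1/73) = -99*7299/73 = -722601/73 ≈ -9898.6)
F + 15510 = -722601/73 + 15510 = 409629/73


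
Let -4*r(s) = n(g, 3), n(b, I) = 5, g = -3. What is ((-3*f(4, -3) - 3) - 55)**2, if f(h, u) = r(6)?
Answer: 47089/16 ≈ 2943.1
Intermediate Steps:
r(s) = -5/4 (r(s) = -1/4*5 = -5/4)
f(h, u) = -5/4
((-3*f(4, -3) - 3) - 55)**2 = ((-3*(-5/4) - 3) - 55)**2 = ((15/4 - 3) - 55)**2 = (3/4 - 55)**2 = (-217/4)**2 = 47089/16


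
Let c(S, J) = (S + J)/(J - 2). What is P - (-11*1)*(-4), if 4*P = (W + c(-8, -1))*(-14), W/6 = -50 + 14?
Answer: 1403/2 ≈ 701.50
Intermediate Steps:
c(S, J) = (J + S)/(-2 + J)
W = -216 (W = 6*(-50 + 14) = 6*(-36) = -216)
P = 1491/2 (P = ((-216 + (-1 - 8)/(-2 - 1))*(-14))/4 = ((-216 - 9/(-3))*(-14))/4 = ((-216 - ⅓*(-9))*(-14))/4 = ((-216 + 3)*(-14))/4 = (-213*(-14))/4 = (¼)*2982 = 1491/2 ≈ 745.50)
P - (-11*1)*(-4) = 1491/2 - (-11*1)*(-4) = 1491/2 - (-11)*(-4) = 1491/2 - 1*44 = 1491/2 - 44 = 1403/2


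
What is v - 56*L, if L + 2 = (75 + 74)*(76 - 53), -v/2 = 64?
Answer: -191928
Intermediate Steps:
v = -128 (v = -2*64 = -128)
L = 3425 (L = -2 + (75 + 74)*(76 - 53) = -2 + 149*23 = -2 + 3427 = 3425)
v - 56*L = -128 - 56*3425 = -128 - 191800 = -191928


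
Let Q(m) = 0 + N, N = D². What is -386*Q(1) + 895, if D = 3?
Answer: -2579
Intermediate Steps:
N = 9 (N = 3² = 9)
Q(m) = 9 (Q(m) = 0 + 9 = 9)
-386*Q(1) + 895 = -386*9 + 895 = -3474 + 895 = -2579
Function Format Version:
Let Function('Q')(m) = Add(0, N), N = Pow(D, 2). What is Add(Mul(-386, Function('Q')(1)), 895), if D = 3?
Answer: -2579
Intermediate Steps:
N = 9 (N = Pow(3, 2) = 9)
Function('Q')(m) = 9 (Function('Q')(m) = Add(0, 9) = 9)
Add(Mul(-386, Function('Q')(1)), 895) = Add(Mul(-386, 9), 895) = Add(-3474, 895) = -2579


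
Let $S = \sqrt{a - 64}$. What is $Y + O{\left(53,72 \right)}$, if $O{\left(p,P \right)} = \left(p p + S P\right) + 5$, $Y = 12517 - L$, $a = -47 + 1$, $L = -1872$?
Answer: $17203 + 72 i \sqrt{110} \approx 17203.0 + 755.14 i$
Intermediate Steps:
$a = -46$
$S = i \sqrt{110}$ ($S = \sqrt{-46 - 64} = \sqrt{-110} = i \sqrt{110} \approx 10.488 i$)
$Y = 14389$ ($Y = 12517 - -1872 = 12517 + 1872 = 14389$)
$O{\left(p,P \right)} = 5 + p^{2} + i P \sqrt{110}$ ($O{\left(p,P \right)} = \left(p p + i \sqrt{110} P\right) + 5 = \left(p^{2} + i P \sqrt{110}\right) + 5 = 5 + p^{2} + i P \sqrt{110}$)
$Y + O{\left(53,72 \right)} = 14389 + \left(5 + 53^{2} + i 72 \sqrt{110}\right) = 14389 + \left(5 + 2809 + 72 i \sqrt{110}\right) = 14389 + \left(2814 + 72 i \sqrt{110}\right) = 17203 + 72 i \sqrt{110}$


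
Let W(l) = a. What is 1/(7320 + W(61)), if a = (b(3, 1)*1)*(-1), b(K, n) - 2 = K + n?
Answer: 1/7314 ≈ 0.00013672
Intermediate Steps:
b(K, n) = 2 + K + n (b(K, n) = 2 + (K + n) = 2 + K + n)
a = -6 (a = ((2 + 3 + 1)*1)*(-1) = (6*1)*(-1) = 6*(-1) = -6)
W(l) = -6
1/(7320 + W(61)) = 1/(7320 - 6) = 1/7314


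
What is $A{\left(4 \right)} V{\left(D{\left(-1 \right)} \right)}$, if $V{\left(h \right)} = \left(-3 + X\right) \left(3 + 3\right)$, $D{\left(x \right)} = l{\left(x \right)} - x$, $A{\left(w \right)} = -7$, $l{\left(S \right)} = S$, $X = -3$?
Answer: $252$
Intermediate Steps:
$D{\left(x \right)} = 0$ ($D{\left(x \right)} = x - x = 0$)
$V{\left(h \right)} = -36$ ($V{\left(h \right)} = \left(-3 - 3\right) \left(3 + 3\right) = \left(-6\right) 6 = -36$)
$A{\left(4 \right)} V{\left(D{\left(-1 \right)} \right)} = \left(-7\right) \left(-36\right) = 252$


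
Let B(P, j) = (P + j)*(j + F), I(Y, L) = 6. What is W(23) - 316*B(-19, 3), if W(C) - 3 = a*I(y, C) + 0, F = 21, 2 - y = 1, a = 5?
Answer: 121377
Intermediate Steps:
y = 1 (y = 2 - 1*1 = 2 - 1 = 1)
B(P, j) = (21 + j)*(P + j) (B(P, j) = (P + j)*(j + 21) = (P + j)*(21 + j) = (21 + j)*(P + j))
W(C) = 33 (W(C) = 3 + (5*6 + 0) = 3 + (30 + 0) = 3 + 30 = 33)
W(23) - 316*B(-19, 3) = 33 - 316*(3² + 21*(-19) + 21*3 - 19*3) = 33 - 316*(9 - 399 + 63 - 57) = 33 - 316*(-384) = 33 + 121344 = 121377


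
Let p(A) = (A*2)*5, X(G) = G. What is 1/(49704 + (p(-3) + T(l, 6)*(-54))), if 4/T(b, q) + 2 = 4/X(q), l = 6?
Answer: 1/49836 ≈ 2.0066e-5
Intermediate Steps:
p(A) = 10*A (p(A) = (2*A)*5 = 10*A)
T(b, q) = 4/(-2 + 4/q)
1/(49704 + (p(-3) + T(l, 6)*(-54))) = 1/(49704 + (10*(-3) - 2*6/(-2 + 6)*(-54))) = 1/(49704 + (-30 - 2*6/4*(-54))) = 1/(49704 + (-30 - 2*6*¼*(-54))) = 1/(49704 + (-30 - 3*(-54))) = 1/(49704 + (-30 + 162)) = 1/(49704 + 132) = 1/49836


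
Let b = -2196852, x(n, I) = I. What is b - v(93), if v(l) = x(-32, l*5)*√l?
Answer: -2196852 - 465*√93 ≈ -2.2013e+6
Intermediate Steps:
v(l) = 5*l^(3/2) (v(l) = (l*5)*√l = (5*l)*√l = 5*l^(3/2))
b - v(93) = -2196852 - 5*93^(3/2) = -2196852 - 5*93*√93 = -2196852 - 465*√93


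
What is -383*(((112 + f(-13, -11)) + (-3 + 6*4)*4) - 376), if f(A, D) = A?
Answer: 73919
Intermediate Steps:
-383*(((112 + f(-13, -11)) + (-3 + 6*4)*4) - 376) = -383*(((112 - 13) + (-3 + 6*4)*4) - 376) = -383*((99 + (-3 + 24)*4) - 376) = -383*((99 + 21*4) - 376) = -383*((99 + 84) - 376) = -383*(183 - 376) = -383*(-193) = 73919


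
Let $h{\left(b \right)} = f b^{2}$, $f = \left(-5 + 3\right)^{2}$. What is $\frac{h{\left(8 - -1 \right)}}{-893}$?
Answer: $- \frac{324}{893} \approx -0.36282$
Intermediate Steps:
$f = 4$ ($f = \left(-2\right)^{2} = 4$)
$h{\left(b \right)} = 4 b^{2}$
$\frac{h{\left(8 - -1 \right)}}{-893} = \frac{4 \left(8 - -1\right)^{2}}{-893} = 4 \left(8 + 1\right)^{2} \left(- \frac{1}{893}\right) = 4 \cdot 9^{2} \left(- \frac{1}{893}\right) = 4 \cdot 81 \left(- \frac{1}{893}\right) = 324 \left(- \frac{1}{893}\right) = - \frac{324}{893}$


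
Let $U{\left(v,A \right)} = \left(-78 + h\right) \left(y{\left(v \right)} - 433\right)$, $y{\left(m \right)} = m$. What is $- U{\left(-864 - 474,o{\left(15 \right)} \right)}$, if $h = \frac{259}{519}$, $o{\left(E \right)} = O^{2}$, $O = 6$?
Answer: $- \frac{71234933}{519} \approx -1.3725 \cdot 10^{5}$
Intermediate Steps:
$o{\left(E \right)} = 36$ ($o{\left(E \right)} = 6^{2} = 36$)
$h = \frac{259}{519}$ ($h = 259 \cdot \frac{1}{519} = \frac{259}{519} \approx 0.49904$)
$U{\left(v,A \right)} = \frac{17416559}{519} - \frac{40223 v}{519}$ ($U{\left(v,A \right)} = \left(-78 + \frac{259}{519}\right) \left(v - 433\right) = - \frac{40223 \left(-433 + v\right)}{519} = \frac{17416559}{519} - \frac{40223 v}{519}$)
$- U{\left(-864 - 474,o{\left(15 \right)} \right)} = - (\frac{17416559}{519} - \frac{40223 \left(-864 - 474\right)}{519}) = - (\frac{17416559}{519} - - \frac{17939458}{173}) = - (\frac{17416559}{519} + \frac{17939458}{173}) = \left(-1\right) \frac{71234933}{519} = - \frac{71234933}{519}$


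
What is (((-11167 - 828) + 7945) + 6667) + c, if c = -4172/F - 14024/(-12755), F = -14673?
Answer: 490041306967/187154115 ≈ 2618.4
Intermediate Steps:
c = 258988012/187154115 (c = -4172/(-14673) - 14024/(-12755) = -4172*(-1/14673) - 14024*(-1/12755) = 4172/14673 + 14024/12755 = 258988012/187154115 ≈ 1.3838)
(((-11167 - 828) + 7945) + 6667) + c = (((-11167 - 828) + 7945) + 6667) + 258988012/187154115 = ((-11995 + 7945) + 6667) + 258988012/187154115 = (-4050 + 6667) + 258988012/187154115 = 2617 + 258988012/187154115 = 490041306967/187154115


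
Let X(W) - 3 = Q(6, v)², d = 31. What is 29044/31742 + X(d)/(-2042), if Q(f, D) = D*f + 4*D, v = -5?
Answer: -10071189/32408582 ≈ -0.31076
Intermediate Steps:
Q(f, D) = 4*D + D*f
X(W) = 2503 (X(W) = 3 + (-5*(4 + 6))² = 3 + (-5*10)² = 3 + (-50)² = 3 + 2500 = 2503)
29044/31742 + X(d)/(-2042) = 29044/31742 + 2503/(-2042) = 29044*(1/31742) + 2503*(-1/2042) = 14522/15871 - 2503/2042 = -10071189/32408582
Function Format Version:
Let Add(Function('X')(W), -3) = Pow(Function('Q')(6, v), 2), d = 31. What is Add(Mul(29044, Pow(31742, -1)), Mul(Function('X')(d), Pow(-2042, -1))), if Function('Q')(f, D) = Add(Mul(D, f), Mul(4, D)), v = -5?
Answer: Rational(-10071189, 32408582) ≈ -0.31076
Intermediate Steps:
Function('Q')(f, D) = Add(Mul(4, D), Mul(D, f))
Function('X')(W) = 2503 (Function('X')(W) = Add(3, Pow(Mul(-5, Add(4, 6)), 2)) = Add(3, Pow(Mul(-5, 10), 2)) = Add(3, Pow(-50, 2)) = Add(3, 2500) = 2503)
Add(Mul(29044, Pow(31742, -1)), Mul(Function('X')(d), Pow(-2042, -1))) = Add(Mul(29044, Pow(31742, -1)), Mul(2503, Pow(-2042, -1))) = Add(Mul(29044, Rational(1, 31742)), Mul(2503, Rational(-1, 2042))) = Add(Rational(14522, 15871), Rational(-2503, 2042)) = Rational(-10071189, 32408582)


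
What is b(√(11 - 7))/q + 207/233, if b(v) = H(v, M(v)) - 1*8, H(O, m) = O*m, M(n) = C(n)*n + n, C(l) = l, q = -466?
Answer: 205/233 ≈ 0.87983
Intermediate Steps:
M(n) = n + n² (M(n) = n*n + n = n² + n = n + n²)
b(v) = -8 + v²*(1 + v) (b(v) = v*(v*(1 + v)) - 1*8 = v²*(1 + v) - 8 = -8 + v²*(1 + v))
b(√(11 - 7))/q + 207/233 = (-8 + (√(11 - 7))²*(1 + √(11 - 7)))/(-466) + 207/233 = (-8 + (√4)²*(1 + √4))*(-1/466) + 207*(1/233) = (-8 + 2²*(1 + 2))*(-1/466) + 207/233 = (-8 + 4*3)*(-1/466) + 207/233 = (-8 + 12)*(-1/466) + 207/233 = 4*(-1/466) + 207/233 = -2/233 + 207/233 = 205/233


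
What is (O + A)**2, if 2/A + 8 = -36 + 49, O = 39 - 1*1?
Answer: 36864/25 ≈ 1474.6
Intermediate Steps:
O = 38 (O = 39 - 1 = 38)
A = 2/5 (A = 2/(-8 + (-36 + 49)) = 2/(-8 + 13) = 2/5 ≈ 0.40000)
(O + A)**2 = (38 + 2/5)**2 = (192/5)**2 = 36864/25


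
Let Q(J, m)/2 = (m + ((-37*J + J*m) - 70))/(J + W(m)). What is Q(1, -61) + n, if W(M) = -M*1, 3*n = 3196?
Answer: 98389/93 ≈ 1057.9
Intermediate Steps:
n = 3196/3 (n = (⅓)*3196 = 3196/3 ≈ 1065.3)
W(M) = -M
Q(J, m) = 2*(-70 + m - 37*J + J*m)/(J - m) (Q(J, m) = 2*((m + ((-37*J + J*m) - 70))/(J - m)) = 2*((m + (-70 - 37*J + J*m))/(J - m)) = 2*((-70 + m - 37*J + J*m)/(J - m)) = 2*(-70 + m - 37*J + J*m)/(J - m))
Q(1, -61) + n = 2*(-70 - 61 - 37*1 + 1*(-61))/(1 - 1*(-61)) + 3196/3 = 2*(-70 - 61 - 37 - 61)/(1 + 61) + 3196/3 = 2*(-229)/62 + 3196/3 = 2*(1/62)*(-229) + 3196/3 = -229/31 + 3196/3 = 98389/93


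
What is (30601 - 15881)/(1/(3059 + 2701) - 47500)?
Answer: -84787200/273599999 ≈ -0.30989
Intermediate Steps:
(30601 - 15881)/(1/(3059 + 2701) - 47500) = 14720/(1/5760 - 47500) = 14720/(-273599999/5760) = 14720*(-5760/273599999) = -84787200/273599999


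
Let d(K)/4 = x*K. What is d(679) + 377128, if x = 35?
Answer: 472188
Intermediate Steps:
d(K) = 140*K (d(K) = 4*(35*K) = 140*K)
d(679) + 377128 = 140*679 + 377128 = 95060 + 377128 = 472188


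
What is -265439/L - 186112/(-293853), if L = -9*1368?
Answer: 26763819137/1205972712 ≈ 22.193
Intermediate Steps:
L = -12312
-265439/L - 186112/(-293853) = -265439/(-12312) - 186112/(-293853) = -265439*(-1/12312) - 186112*(-1/293853) = 265439/12312 + 186112/293853 = 26763819137/1205972712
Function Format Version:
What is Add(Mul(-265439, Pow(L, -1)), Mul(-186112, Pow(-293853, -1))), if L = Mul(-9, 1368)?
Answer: Rational(26763819137, 1205972712) ≈ 22.193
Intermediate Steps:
L = -12312
Add(Mul(-265439, Pow(L, -1)), Mul(-186112, Pow(-293853, -1))) = Add(Mul(-265439, Pow(-12312, -1)), Mul(-186112, Pow(-293853, -1))) = Add(Mul(-265439, Rational(-1, 12312)), Mul(-186112, Rational(-1, 293853))) = Add(Rational(265439, 12312), Rational(186112, 293853)) = Rational(26763819137, 1205972712)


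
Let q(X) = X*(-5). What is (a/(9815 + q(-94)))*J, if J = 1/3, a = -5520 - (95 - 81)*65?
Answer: -1286/6171 ≈ -0.20839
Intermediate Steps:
q(X) = -5*X
a = -6430 (a = -5520 - 14*65 = -5520 - 1*910 = -5520 - 910 = -6430)
J = ⅓ ≈ 0.33333
(a/(9815 + q(-94)))*J = -6430/(9815 - 5*(-94))*(⅓) = -6430/(9815 + 470)*(⅓) = -6430/10285*(⅓) = -6430*1/10285*(⅓) = -1286/2057*⅓ = -1286/6171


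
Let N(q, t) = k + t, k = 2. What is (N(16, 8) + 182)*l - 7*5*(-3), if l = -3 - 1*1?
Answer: -663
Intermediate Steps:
N(q, t) = 2 + t
l = -4 (l = -3 - 1 = -4)
(N(16, 8) + 182)*l - 7*5*(-3) = ((2 + 8) + 182)*(-4) - 7*5*(-3) = (10 + 182)*(-4) - 35*(-3) = 192*(-4) + 105 = -768 + 105 = -663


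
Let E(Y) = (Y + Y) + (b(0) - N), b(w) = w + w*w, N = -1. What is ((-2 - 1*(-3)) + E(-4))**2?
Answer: 36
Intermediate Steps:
b(w) = w + w**2
E(Y) = 1 + 2*Y (E(Y) = (Y + Y) + (0*(1 + 0) - 1*(-1)) = 2*Y + (0*1 + 1) = 2*Y + (0 + 1) = 2*Y + 1 = 1 + 2*Y)
((-2 - 1*(-3)) + E(-4))**2 = ((-2 - 1*(-3)) + (1 + 2*(-4)))**2 = ((-2 + 3) + (1 - 8))**2 = (1 - 7)**2 = (-6)**2 = 36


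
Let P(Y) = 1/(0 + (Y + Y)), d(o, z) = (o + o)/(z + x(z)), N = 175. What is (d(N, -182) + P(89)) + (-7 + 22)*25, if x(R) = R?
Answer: 432769/1157 ≈ 374.04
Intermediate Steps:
d(o, z) = o/z (d(o, z) = (o + o)/(z + z) = (2*o)/((2*z)) = (2*o)*(1/(2*z)) = o/z)
P(Y) = 1/(2*Y) (P(Y) = 1/(0 + 2*Y) = 1/(2*Y))
(d(N, -182) + P(89)) + (-7 + 22)*25 = (175/(-182) + (½)/89) + (-7 + 22)*25 = (175*(-1/182) + (½)*(1/89)) + 15*25 = (-25/26 + 1/178) + 375 = -1106/1157 + 375 = 432769/1157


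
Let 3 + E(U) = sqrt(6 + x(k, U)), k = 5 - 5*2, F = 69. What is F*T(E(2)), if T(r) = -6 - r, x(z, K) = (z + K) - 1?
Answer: -207 - 69*sqrt(2) ≈ -304.58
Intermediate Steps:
k = -5 (k = 5 - 10 = -5)
x(z, K) = -1 + K + z (x(z, K) = (K + z) - 1 = -1 + K + z)
E(U) = -3 + sqrt(U) (E(U) = -3 + sqrt(6 + (-1 + U - 5)) = -3 + sqrt(6 + (-6 + U)) = -3 + sqrt(U))
F*T(E(2)) = 69*(-6 - (-3 + sqrt(2))) = 69*(-6 + (3 - sqrt(2))) = 69*(-3 - sqrt(2)) = -207 - 69*sqrt(2)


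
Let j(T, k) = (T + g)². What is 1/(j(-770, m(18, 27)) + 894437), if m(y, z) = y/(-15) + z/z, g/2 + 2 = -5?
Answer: 1/1509093 ≈ 6.6265e-7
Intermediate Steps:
g = -14 (g = -4 + 2*(-5) = -4 - 10 = -14)
m(y, z) = 1 - y/15 (m(y, z) = y*(-1/15) + 1 = -y/15 + 1 = 1 - y/15)
j(T, k) = (-14 + T)² (j(T, k) = (T - 14)² = (-14 + T)²)
1/(j(-770, m(18, 27)) + 894437) = 1/((-14 - 770)² + 894437) = 1/((-784)² + 894437) = 1/(614656 + 894437) = 1/1509093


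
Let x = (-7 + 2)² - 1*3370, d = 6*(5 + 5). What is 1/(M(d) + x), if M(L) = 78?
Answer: -1/3267 ≈ -0.00030609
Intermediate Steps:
d = 60 (d = 6*10 = 60)
x = -3345 (x = (-5)² - 3370 = 25 - 3370 = -3345)
1/(M(d) + x) = 1/(78 - 3345) = 1/(-3267) = -1/3267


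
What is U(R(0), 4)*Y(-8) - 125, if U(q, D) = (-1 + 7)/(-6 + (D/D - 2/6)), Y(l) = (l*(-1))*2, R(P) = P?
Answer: -143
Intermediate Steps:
Y(l) = -2*l (Y(l) = -l*2 = -2*l)
U(q, D) = -9/8 (U(q, D) = 6/(-6 + (1 - 2*⅙)) = 6/(-6 + (1 - ⅓)) = 6/(-6 + ⅔) = 6/(-16/3) = 6*(-3/16) = -9/8)
U(R(0), 4)*Y(-8) - 125 = -(-9)*(-8)/4 - 125 = -9/8*16 - 125 = -18 - 125 = -143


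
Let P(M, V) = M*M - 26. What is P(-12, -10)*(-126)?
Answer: -14868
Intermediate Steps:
P(M, V) = -26 + M² (P(M, V) = M² - 26 = -26 + M²)
P(-12, -10)*(-126) = (-26 + (-12)²)*(-126) = (-26 + 144)*(-126) = 118*(-126) = -14868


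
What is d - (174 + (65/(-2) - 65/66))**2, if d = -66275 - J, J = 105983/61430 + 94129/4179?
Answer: -1145462401090223/13312556730 ≈ -86044.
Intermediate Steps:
J = 889321061/36673710 (J = 105983*(1/61430) + 94129*(1/4179) = 105983/61430 + 13447/597 = 889321061/36673710 ≈ 24.250)
d = -2431439451311/36673710 (d = -66275 - 1*889321061/36673710 = -66275 - 889321061/36673710 = -2431439451311/36673710 ≈ -66299.)
d - (174 + (65/(-2) - 65/66))**2 = -2431439451311/36673710 - (174 + (65/(-2) - 65/66))**2 = -2431439451311/36673710 - (174 + (65*(-1/2) - 65*1/66))**2 = -2431439451311/36673710 - (174 + (-65/2 - 65/66))**2 = -2431439451311/36673710 - (174 - 1105/33)**2 = -2431439451311/36673710 - (4637/33)**2 = -2431439451311/36673710 - 1*21501769/1089 = -2431439451311/36673710 - 21501769/1089 = -1145462401090223/13312556730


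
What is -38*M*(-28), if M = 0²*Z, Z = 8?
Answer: 0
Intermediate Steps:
M = 0 (M = 0²*8 = 0*8 = 0)
-38*M*(-28) = -38*0*(-28) = 0*(-28) = 0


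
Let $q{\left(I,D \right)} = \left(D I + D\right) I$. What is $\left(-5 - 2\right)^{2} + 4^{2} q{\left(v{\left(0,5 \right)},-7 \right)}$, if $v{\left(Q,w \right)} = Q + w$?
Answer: $-3311$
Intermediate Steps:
$q{\left(I,D \right)} = I \left(D + D I\right)$ ($q{\left(I,D \right)} = \left(D + D I\right) I = I \left(D + D I\right)$)
$\left(-5 - 2\right)^{2} + 4^{2} q{\left(v{\left(0,5 \right)},-7 \right)} = \left(-5 - 2\right)^{2} + 4^{2} \left(- 7 \left(0 + 5\right) \left(1 + \left(0 + 5\right)\right)\right) = \left(-7\right)^{2} + 16 \left(\left(-7\right) 5 \left(1 + 5\right)\right) = 49 + 16 \left(\left(-7\right) 5 \cdot 6\right) = 49 + 16 \left(-210\right) = 49 - 3360 = -3311$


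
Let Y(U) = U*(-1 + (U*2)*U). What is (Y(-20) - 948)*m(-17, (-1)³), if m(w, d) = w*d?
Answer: -287776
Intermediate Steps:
m(w, d) = d*w
Y(U) = U*(-1 + 2*U²) (Y(U) = U*(-1 + (2*U)*U) = U*(-1 + 2*U²))
(Y(-20) - 948)*m(-17, (-1)³) = ((-1*(-20) + 2*(-20)³) - 948)*((-1)³*(-17)) = ((20 + 2*(-8000)) - 948)*(-1*(-17)) = ((20 - 16000) - 948)*17 = (-15980 - 948)*17 = -16928*17 = -287776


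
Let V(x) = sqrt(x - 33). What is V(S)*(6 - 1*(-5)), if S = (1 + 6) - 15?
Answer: 11*I*sqrt(41) ≈ 70.434*I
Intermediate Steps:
S = -8 (S = 7 - 15 = -8)
V(x) = sqrt(-33 + x)
V(S)*(6 - 1*(-5)) = sqrt(-33 - 8)*(6 - 1*(-5)) = sqrt(-41)*(6 + 5) = (I*sqrt(41))*11 = 11*I*sqrt(41)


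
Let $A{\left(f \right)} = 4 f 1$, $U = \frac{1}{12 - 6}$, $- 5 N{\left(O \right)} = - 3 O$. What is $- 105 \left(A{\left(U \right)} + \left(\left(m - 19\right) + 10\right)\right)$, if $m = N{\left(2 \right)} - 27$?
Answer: $3584$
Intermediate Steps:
$N{\left(O \right)} = \frac{3 O}{5}$ ($N{\left(O \right)} = - \frac{\left(-3\right) O}{5} = \frac{3 O}{5}$)
$U = \frac{1}{6} \approx 0.16667$
$A{\left(f \right)} = 4 f$
$m = - \frac{129}{5}$ ($m = \frac{3}{5} \cdot 2 - 27 = \frac{6}{5} - 27 = - \frac{129}{5} \approx -25.8$)
$- 105 \left(A{\left(U \right)} + \left(\left(m - 19\right) + 10\right)\right) = - 105 \left(4 \cdot \frac{1}{6} + \left(\left(- \frac{129}{5} - 19\right) + 10\right)\right) = - 105 \left(\frac{2}{3} + \left(- \frac{224}{5} + 10\right)\right) = - 105 \left(\frac{2}{3} - \frac{174}{5}\right) = \left(-105\right) \left(- \frac{512}{15}\right) = 3584$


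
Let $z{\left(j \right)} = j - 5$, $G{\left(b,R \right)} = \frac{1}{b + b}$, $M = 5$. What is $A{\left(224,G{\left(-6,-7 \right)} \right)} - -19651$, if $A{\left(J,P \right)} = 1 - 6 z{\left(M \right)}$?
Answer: $19652$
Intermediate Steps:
$G{\left(b,R \right)} = \frac{1}{2 b}$
$z{\left(j \right)} = -5 + j$
$A{\left(J,P \right)} = 1$ ($A{\left(J,P \right)} = 1 - 6 \left(-5 + 5\right) = 1 - 0 = 1 + 0 = 1$)
$A{\left(224,G{\left(-6,-7 \right)} \right)} - -19651 = 1 - -19651 = 1 + 19651 = 19652$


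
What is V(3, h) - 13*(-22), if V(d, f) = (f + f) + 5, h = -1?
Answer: 289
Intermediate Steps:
V(d, f) = 5 + 2*f (V(d, f) = 2*f + 5 = 5 + 2*f)
V(3, h) - 13*(-22) = (5 + 2*(-1)) - 13*(-22) = (5 - 2) + 286 = 3 + 286 = 289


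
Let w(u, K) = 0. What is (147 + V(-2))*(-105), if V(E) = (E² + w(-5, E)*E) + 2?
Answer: -16065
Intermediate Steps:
V(E) = 2 + E² (V(E) = (E² + 0*E) + 2 = (E² + 0) + 2 = E² + 2 = 2 + E²)
(147 + V(-2))*(-105) = (147 + (2 + (-2)²))*(-105) = (147 + (2 + 4))*(-105) = (147 + 6)*(-105) = 153*(-105) = -16065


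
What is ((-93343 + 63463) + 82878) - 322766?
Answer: -269768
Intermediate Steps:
((-93343 + 63463) + 82878) - 322766 = (-29880 + 82878) - 322766 = 52998 - 322766 = -269768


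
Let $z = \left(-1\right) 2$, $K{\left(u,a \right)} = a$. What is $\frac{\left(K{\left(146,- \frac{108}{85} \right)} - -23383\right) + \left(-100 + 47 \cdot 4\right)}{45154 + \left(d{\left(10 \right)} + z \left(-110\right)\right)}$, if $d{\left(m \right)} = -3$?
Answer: $\frac{1994927}{3856535} \approx 0.51728$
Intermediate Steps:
$z = -2$
$\frac{\left(K{\left(146,- \frac{108}{85} \right)} - -23383\right) + \left(-100 + 47 \cdot 4\right)}{45154 + \left(d{\left(10 \right)} + z \left(-110\right)\right)} = \frac{\left(- \frac{108}{85} - -23383\right) + \left(-100 + 47 \cdot 4\right)}{45154 - -217} = \frac{\left(\left(-108\right) \frac{1}{85} + 23383\right) + \left(-100 + 188\right)}{45154 + \left(-3 + 220\right)} = \frac{\left(- \frac{108}{85} + 23383\right) + 88}{45154 + 217} = \frac{\frac{1987447}{85} + 88}{45371} = \frac{1994927}{85} \cdot \frac{1}{45371} = \frac{1994927}{3856535}$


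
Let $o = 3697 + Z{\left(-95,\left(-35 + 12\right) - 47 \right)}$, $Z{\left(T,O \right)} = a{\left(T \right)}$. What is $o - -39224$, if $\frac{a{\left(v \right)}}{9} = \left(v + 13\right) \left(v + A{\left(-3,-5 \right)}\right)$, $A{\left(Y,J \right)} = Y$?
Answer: $115245$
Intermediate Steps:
$a{\left(v \right)} = 9 \left(-3 + v\right) \left(13 + v\right)$ ($a{\left(v \right)} = 9 \left(v + 13\right) \left(v - 3\right) = 9 \left(13 + v\right) \left(-3 + v\right) = 9 \left(-3 + v\right) \left(13 + v\right)$)
$Z{\left(T,O \right)} = -351 + 9 T^{2} + 90 T$
$o = 76021$ ($o = 3697 + \left(-351 + 9 \left(-95\right)^{2} + 90 \left(-95\right)\right) = 3697 - -72324 = 3697 + 72324 = 76021$)
$o - -39224 = 76021 - -39224 = 76021 + 39224 = 115245$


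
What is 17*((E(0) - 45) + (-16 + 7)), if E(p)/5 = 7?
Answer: -323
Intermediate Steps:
E(p) = 35 (E(p) = 5*7 = 35)
17*((E(0) - 45) + (-16 + 7)) = 17*((35 - 45) + (-16 + 7)) = 17*(-10 - 9) = 17*(-19) = -323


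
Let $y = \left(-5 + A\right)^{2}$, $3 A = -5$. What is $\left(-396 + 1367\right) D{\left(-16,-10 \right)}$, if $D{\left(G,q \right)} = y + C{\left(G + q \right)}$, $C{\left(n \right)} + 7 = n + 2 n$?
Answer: $- \frac{354415}{9} \approx -39379.0$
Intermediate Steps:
$A = - \frac{5}{3}$ ($A = \frac{1}{3} \left(-5\right) = - \frac{5}{3} \approx -1.6667$)
$C{\left(n \right)} = -7 + 3 n$ ($C{\left(n \right)} = -7 + \left(n + 2 n\right) = -7 + 3 n$)
$y = \frac{400}{9}$ ($y = \left(-5 - \frac{5}{3}\right)^{2} = \left(- \frac{20}{3}\right)^{2} = \frac{400}{9} \approx 44.444$)
$D{\left(G,q \right)} = \frac{337}{9} + 3 G + 3 q$ ($D{\left(G,q \right)} = \frac{400}{9} + \left(-7 + 3 \left(G + q\right)\right) = \frac{400}{9} - \left(7 - 3 G - 3 q\right) = \frac{400}{9} + \left(-7 + 3 G + 3 q\right) = \frac{337}{9} + 3 G + 3 q$)
$\left(-396 + 1367\right) D{\left(-16,-10 \right)} = \left(-396 + 1367\right) \left(\frac{337}{9} + 3 \left(-16\right) + 3 \left(-10\right)\right) = 971 \left(\frac{337}{9} - 48 - 30\right) = 971 \left(- \frac{365}{9}\right) = - \frac{354415}{9}$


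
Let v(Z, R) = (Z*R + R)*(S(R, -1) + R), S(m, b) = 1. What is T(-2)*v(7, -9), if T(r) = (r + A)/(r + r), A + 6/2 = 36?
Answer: -4464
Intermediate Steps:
A = 33 (A = -3 + 36 = 33)
v(Z, R) = (1 + R)*(R + R*Z) (v(Z, R) = (Z*R + R)*(1 + R) = (R*Z + R)*(1 + R) = (R + R*Z)*(1 + R) = (1 + R)*(R + R*Z))
T(r) = (33 + r)/(2*r) (T(r) = (r + 33)/(r + r) = (33 + r)/((2*r)) = (33 + r)*(1/(2*r)) = (33 + r)/(2*r))
T(-2)*v(7, -9) = ((1/2)*(33 - 2)/(-2))*(-9*(1 - 9 + 7 - 9*7)) = ((1/2)*(-1/2)*31)*(-9*(1 - 9 + 7 - 63)) = -(-279)*(-64)/4 = -31/4*576 = -4464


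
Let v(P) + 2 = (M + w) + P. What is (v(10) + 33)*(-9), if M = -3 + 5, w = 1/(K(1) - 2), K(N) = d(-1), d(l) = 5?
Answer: -390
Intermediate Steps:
K(N) = 5
w = 1/3 (w = 1/(5 - 2) = 1/3 ≈ 0.33333)
M = 2
v(P) = 1/3 + P (v(P) = -2 + ((2 + 1/3) + P) = -2 + (7/3 + P) = 1/3 + P)
(v(10) + 33)*(-9) = ((1/3 + 10) + 33)*(-9) = (31/3 + 33)*(-9) = (130/3)*(-9) = -390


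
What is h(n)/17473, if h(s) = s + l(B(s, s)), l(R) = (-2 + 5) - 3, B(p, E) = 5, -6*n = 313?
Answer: -313/104838 ≈ -0.0029856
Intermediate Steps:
n = -313/6 (n = -1/6*313 = -313/6 ≈ -52.167)
l(R) = 0 (l(R) = 3 - 3 = 0)
h(s) = s (h(s) = s + 0 = s)
h(n)/17473 = -313/6/17473 = -313/6*1/17473 = -313/104838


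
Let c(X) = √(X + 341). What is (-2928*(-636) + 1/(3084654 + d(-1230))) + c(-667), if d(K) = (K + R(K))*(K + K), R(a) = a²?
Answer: 6919263892349567/3715623546 + I*√326 ≈ 1.8622e+6 + 18.055*I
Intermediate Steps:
c(X) = √(341 + X)
d(K) = 2*K*(K + K²) (d(K) = (K + K²)*(K + K) = (K + K²)*(2*K) = 2*K*(K + K²))
(-2928*(-636) + 1/(3084654 + d(-1230))) + c(-667) = (-2928*(-636) + 1/(3084654 + 2*(-1230)²*(1 - 1230))) + √(341 - 667) = (1862208 + 1/(3084654 + 2*1512900*(-1229))) + √(-326) = (1862208 + 1/(3084654 - 3718708200)) + I*√326 = (1862208 + 1/(-3715623546)) + I*√326 = (1862208 - 1/3715623546) + I*√326 = 6919263892349567/3715623546 + I*√326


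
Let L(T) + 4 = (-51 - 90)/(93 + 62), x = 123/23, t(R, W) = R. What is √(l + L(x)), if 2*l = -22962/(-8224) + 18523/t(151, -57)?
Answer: √133889825388313570/48120680 ≈ 7.6040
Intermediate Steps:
l = 77900207/1241824 (l = (-22962/(-8224) + 18523/151)/2 = (-22962*(-1/8224) + 18523*(1/151))/2 = (11481/4112 + 18523/151)/2 = (½)*(77900207/620912) = 77900207/1241824 ≈ 62.730)
x = 123/23 (x = 123*(1/23) = 123/23 ≈ 5.3478)
L(T) = -761/155 (L(T) = -4 + (-51 - 90)/(93 + 62) = -4 - 141/155 = -761/155)
√(l + L(x)) = √(77900207/1241824 - 761/155) = √(11129504021/192482720) = √133889825388313570/48120680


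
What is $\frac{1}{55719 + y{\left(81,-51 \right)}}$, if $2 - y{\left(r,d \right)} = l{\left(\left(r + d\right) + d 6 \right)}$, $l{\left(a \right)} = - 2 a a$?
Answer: $\frac{1}{208073} \approx 4.806 \cdot 10^{-6}$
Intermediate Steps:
$l{\left(a \right)} = - 2 a^{2}$
$y{\left(r,d \right)} = 2 + 2 \left(r + 7 d\right)^{2}$ ($y{\left(r,d \right)} = 2 - - 2 \left(\left(r + d\right) + d 6\right)^{2} = 2 - - 2 \left(\left(d + r\right) + 6 d\right)^{2} = 2 - - 2 \left(r + 7 d\right)^{2} = 2 + 2 \left(r + 7 d\right)^{2}$)
$\frac{1}{55719 + y{\left(81,-51 \right)}} = \frac{1}{55719 + \left(2 + 2 \left(81 + 7 \left(-51\right)\right)^{2}\right)} = \frac{1}{55719 + \left(2 + 2 \left(81 - 357\right)^{2}\right)} = \frac{1}{55719 + \left(2 + 2 \left(-276\right)^{2}\right)} = \frac{1}{55719 + \left(2 + 2 \cdot 76176\right)} = \frac{1}{55719 + \left(2 + 152352\right)} = \frac{1}{55719 + 152354} = \frac{1}{208073}$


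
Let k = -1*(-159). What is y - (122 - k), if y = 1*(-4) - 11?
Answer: 22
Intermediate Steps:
k = 159
y = -15 (y = -4 - 11 = -15)
y - (122 - k) = -15 - (122 - 1*159) = -15 - (122 - 159) = -15 - 1*(-37) = -15 + 37 = 22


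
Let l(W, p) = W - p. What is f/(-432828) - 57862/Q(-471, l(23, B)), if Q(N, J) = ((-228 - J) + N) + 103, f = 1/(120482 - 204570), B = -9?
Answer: 526481142918349/5714115615648 ≈ 92.137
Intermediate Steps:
f = -1/84088 (f = 1/(-84088) = -1/84088 ≈ -1.1892e-5)
Q(N, J) = -125 + N - J (Q(N, J) = (-228 + N - J) + 103 = -125 + N - J)
f/(-432828) - 57862/Q(-471, l(23, B)) = -1/84088/(-432828) - 57862/(-125 - 471 - (23 - 1*(-9))) = -1/84088*(-1/432828) - 57862/(-125 - 471 - (23 + 9)) = 1/36395640864 - 57862/(-125 - 471 - 1*32) = 1/36395640864 - 57862/(-125 - 471 - 32) = 1/36395640864 - 57862/(-628) = 1/36395640864 - 57862*(-1/628) = 1/36395640864 + 28931/314 = 526481142918349/5714115615648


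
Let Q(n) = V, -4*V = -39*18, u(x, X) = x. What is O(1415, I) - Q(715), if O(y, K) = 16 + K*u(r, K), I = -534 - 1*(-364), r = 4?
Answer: -1679/2 ≈ -839.50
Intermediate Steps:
I = -170 (I = -534 + 364 = -170)
O(y, K) = 16 + 4*K (O(y, K) = 16 + K*4 = 16 + 4*K)
V = 351/2 (V = -(-39)*18/4 = -¼*(-702) = 351/2 ≈ 175.50)
Q(n) = 351/2
O(1415, I) - Q(715) = (16 + 4*(-170)) - 1*351/2 = (16 - 680) - 351/2 = -664 - 351/2 = -1679/2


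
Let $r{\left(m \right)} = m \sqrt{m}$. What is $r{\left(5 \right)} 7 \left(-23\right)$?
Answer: $- 805 \sqrt{5} \approx -1800.0$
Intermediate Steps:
$r{\left(m \right)} = m^{\frac{3}{2}}$
$r{\left(5 \right)} 7 \left(-23\right) = 5^{\frac{3}{2}} \cdot 7 \left(-23\right) = 5 \sqrt{5} \cdot 7 \left(-23\right) = 35 \sqrt{5} \left(-23\right) = - 805 \sqrt{5}$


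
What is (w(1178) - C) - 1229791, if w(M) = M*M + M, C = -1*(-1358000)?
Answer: -1198929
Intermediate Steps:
C = 1358000
w(M) = M + M² (w(M) = M² + M = M + M²)
(w(1178) - C) - 1229791 = (1178*(1 + 1178) - 1*1358000) - 1229791 = (1178*1179 - 1358000) - 1229791 = (1388862 - 1358000) - 1229791 = 30862 - 1229791 = -1198929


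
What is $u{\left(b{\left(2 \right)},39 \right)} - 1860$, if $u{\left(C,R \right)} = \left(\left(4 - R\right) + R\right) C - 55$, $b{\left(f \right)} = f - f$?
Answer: $-1915$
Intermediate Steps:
$b{\left(f \right)} = 0$
$u{\left(C,R \right)} = -55 + 4 C$ ($u{\left(C,R \right)} = 4 C - 55 = -55 + 4 C$)
$u{\left(b{\left(2 \right)},39 \right)} - 1860 = \left(-55 + 4 \cdot 0\right) - 1860 = \left(-55 + 0\right) - 1860 = -55 - 1860 = -1915$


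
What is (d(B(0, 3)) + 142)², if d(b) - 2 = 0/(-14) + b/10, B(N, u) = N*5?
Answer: 20736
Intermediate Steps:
B(N, u) = 5*N
d(b) = 2 + b/10 (d(b) = 2 + (0/(-14) + b/10) = 2 + (0*(-1/14) + b*(⅒)) = 2 + (0 + b/10) = 2 + b/10)
(d(B(0, 3)) + 142)² = ((2 + (5*0)/10) + 142)² = ((2 + (⅒)*0) + 142)² = ((2 + 0) + 142)² = (2 + 142)² = 144² = 20736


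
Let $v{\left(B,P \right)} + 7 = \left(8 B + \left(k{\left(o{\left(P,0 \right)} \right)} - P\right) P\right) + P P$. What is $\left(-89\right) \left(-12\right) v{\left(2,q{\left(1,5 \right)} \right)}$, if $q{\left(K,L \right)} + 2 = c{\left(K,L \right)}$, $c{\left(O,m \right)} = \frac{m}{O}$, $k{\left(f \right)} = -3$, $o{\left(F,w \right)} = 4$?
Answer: $0$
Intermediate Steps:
$q{\left(K,L \right)} = -2 + \frac{L}{K}$
$v{\left(B,P \right)} = -7 + P^{2} + 8 B + P \left(-3 - P\right)$ ($v{\left(B,P \right)} = -7 + \left(\left(8 B + \left(-3 - P\right) P\right) + P P\right) = -7 + \left(\left(8 B + P \left(-3 - P\right)\right) + P^{2}\right) = -7 + \left(P^{2} + 8 B + P \left(-3 - P\right)\right) = -7 + P^{2} + 8 B + P \left(-3 - P\right)$)
$\left(-89\right) \left(-12\right) v{\left(2,q{\left(1,5 \right)} \right)} = \left(-89\right) \left(-12\right) \left(-7 - 3 \left(-2 + \frac{5}{1}\right) + 8 \cdot 2\right) = 1068 \left(-7 - 3 \left(-2 + 5 \cdot 1\right) + 16\right) = 1068 \left(-7 - 3 \left(-2 + 5\right) + 16\right) = 1068 \left(-7 - 9 + 16\right) = 1068 \cdot 0 = 0$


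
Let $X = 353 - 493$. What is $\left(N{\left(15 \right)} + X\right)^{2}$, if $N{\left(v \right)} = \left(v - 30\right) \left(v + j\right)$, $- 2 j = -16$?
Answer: $235225$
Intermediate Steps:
$j = 8$ ($j = \left(- \frac{1}{2}\right) \left(-16\right) = 8$)
$N{\left(v \right)} = \left(-30 + v\right) \left(8 + v\right)$ ($N{\left(v \right)} = \left(v - 30\right) \left(v + 8\right) = \left(-30 + v\right) \left(8 + v\right)$)
$X = -140$ ($X = 353 - 493 = -140$)
$\left(N{\left(15 \right)} + X\right)^{2} = \left(\left(-240 + 15^{2} - 330\right) - 140\right)^{2} = \left(\left(-240 + 225 - 330\right) - 140\right)^{2} = \left(-345 - 140\right)^{2} = \left(-485\right)^{2} = 235225$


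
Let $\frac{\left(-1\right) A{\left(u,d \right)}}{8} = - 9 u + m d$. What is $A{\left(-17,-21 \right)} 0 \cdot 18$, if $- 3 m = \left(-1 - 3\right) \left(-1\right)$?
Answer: $0$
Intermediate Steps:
$m = - \frac{4}{3}$ ($m = - \frac{\left(-1 - 3\right) \left(-1\right)}{3} = - \frac{\left(-4\right) \left(-1\right)}{3} = \left(- \frac{1}{3}\right) 4 = - \frac{4}{3} \approx -1.3333$)
$A{\left(u,d \right)} = 72 u + \frac{32 d}{3}$ ($A{\left(u,d \right)} = - 8 \left(- 9 u - \frac{4 d}{3}\right) = 72 u + \frac{32 d}{3}$)
$A{\left(-17,-21 \right)} 0 \cdot 18 = \left(72 \left(-17\right) + \frac{32}{3} \left(-21\right)\right) 0 \cdot 18 = \left(-1224 - 224\right) 0 = \left(-1448\right) 0 = 0$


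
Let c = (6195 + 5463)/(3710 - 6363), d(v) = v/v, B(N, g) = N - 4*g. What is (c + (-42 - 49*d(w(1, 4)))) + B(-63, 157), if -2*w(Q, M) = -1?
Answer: -2086304/2653 ≈ -786.39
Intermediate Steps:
w(Q, M) = 1/2 (w(Q, M) = -1/2*(-1) = 1/2)
d(v) = 1
c = -11658/2653 (c = 11658/(-2653) = 11658*(-1/2653) = -11658/2653 ≈ -4.3943)
(c + (-42 - 49*d(w(1, 4)))) + B(-63, 157) = (-11658/2653 + (-42 - 49*1)) + (-63 - 4*157) = (-11658/2653 + (-42 - 49)) + (-63 - 628) = (-11658/2653 - 91) - 691 = -253081/2653 - 691 = -2086304/2653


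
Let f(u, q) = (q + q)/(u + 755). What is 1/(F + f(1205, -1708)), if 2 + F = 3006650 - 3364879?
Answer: -35/12538146 ≈ -2.7915e-6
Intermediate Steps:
f(u, q) = 2*q/(755 + u) (f(u, q) = (2*q)/(755 + u) = 2*q/(755 + u))
F = -358231 (F = -2 + (3006650 - 3364879) = -2 - 358229 = -358231)
1/(F + f(1205, -1708)) = 1/(-358231 + 2*(-1708)/(755 + 1205)) = 1/(-358231 + 2*(-1708)/1960) = 1/(-358231 + 2*(-1708)*(1/1960)) = 1/(-358231 - 61/35) = 1/(-12538146/35) = -35/12538146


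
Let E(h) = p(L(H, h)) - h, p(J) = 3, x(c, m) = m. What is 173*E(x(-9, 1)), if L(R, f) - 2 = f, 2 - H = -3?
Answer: 346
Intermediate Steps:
H = 5 (H = 2 - 1*(-3) = 2 + 3 = 5)
L(R, f) = 2 + f
E(h) = 3 - h
173*E(x(-9, 1)) = 173*(3 - 1*1) = 173*(3 - 1) = 173*2 = 346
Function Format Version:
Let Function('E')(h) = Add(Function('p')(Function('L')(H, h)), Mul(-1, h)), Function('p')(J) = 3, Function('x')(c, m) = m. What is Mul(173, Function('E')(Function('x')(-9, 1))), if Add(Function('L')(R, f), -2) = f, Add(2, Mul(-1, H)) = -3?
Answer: 346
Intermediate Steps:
H = 5 (H = Add(2, Mul(-1, -3)) = Add(2, 3) = 5)
Function('L')(R, f) = Add(2, f)
Function('E')(h) = Add(3, Mul(-1, h))
Mul(173, Function('E')(Function('x')(-9, 1))) = Mul(173, Add(3, Mul(-1, 1))) = Mul(173, Add(3, -1)) = Mul(173, 2) = 346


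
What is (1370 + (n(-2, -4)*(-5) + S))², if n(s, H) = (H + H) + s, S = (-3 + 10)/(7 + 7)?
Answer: 8071281/4 ≈ 2.0178e+6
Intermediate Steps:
S = ½ (S = 7/14 = 7*(1/14) = ½ ≈ 0.50000)
n(s, H) = s + 2*H (n(s, H) = 2*H + s = s + 2*H)
(1370 + (n(-2, -4)*(-5) + S))² = (1370 + ((-2 + 2*(-4))*(-5) + ½))² = (1370 + ((-2 - 8)*(-5) + ½))² = (1370 + (-10*(-5) + ½))² = (1370 + (50 + ½))² = (1370 + 101/2)² = (2841/2)² = 8071281/4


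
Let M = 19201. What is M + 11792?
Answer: 30993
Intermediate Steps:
M + 11792 = 19201 + 11792 = 30993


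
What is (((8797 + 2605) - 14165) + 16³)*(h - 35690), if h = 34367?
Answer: -1763559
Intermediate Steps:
(((8797 + 2605) - 14165) + 16³)*(h - 35690) = (((8797 + 2605) - 14165) + 16³)*(34367 - 35690) = ((11402 - 14165) + 4096)*(-1323) = (-2763 + 4096)*(-1323) = 1333*(-1323) = -1763559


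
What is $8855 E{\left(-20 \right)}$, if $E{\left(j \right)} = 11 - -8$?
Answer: $168245$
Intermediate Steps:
$E{\left(j \right)} = 19$ ($E{\left(j \right)} = 11 + 8 = 19$)
$8855 E{\left(-20 \right)} = 8855 \cdot 19 = 168245$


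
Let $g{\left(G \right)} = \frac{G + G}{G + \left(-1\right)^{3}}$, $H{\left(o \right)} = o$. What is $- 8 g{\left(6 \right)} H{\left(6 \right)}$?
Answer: $- \frac{576}{5} \approx -115.2$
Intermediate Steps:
$g{\left(G \right)} = \frac{2 G}{-1 + G}$ ($g{\left(G \right)} = \frac{2 G}{G - 1} = \frac{2 G}{-1 + G}$)
$- 8 g{\left(6 \right)} H{\left(6 \right)} = - 8 \cdot 2 \cdot 6 \frac{1}{-1 + 6} \cdot 6 = - 8 \cdot 2 \cdot 6 \cdot \frac{1}{5} \cdot 6 = \left(-8\right) \frac{12}{5} \cdot 6 = \left(- \frac{96}{5}\right) 6 = - \frac{576}{5}$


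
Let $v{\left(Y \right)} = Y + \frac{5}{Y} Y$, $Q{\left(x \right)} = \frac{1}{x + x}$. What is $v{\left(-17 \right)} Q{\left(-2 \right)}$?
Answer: $3$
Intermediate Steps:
$Q{\left(x \right)} = \frac{1}{2 x}$
$v{\left(Y \right)} = 5 + Y$ ($v{\left(Y \right)} = Y + 5 = 5 + Y$)
$v{\left(-17 \right)} Q{\left(-2 \right)} = \left(5 - 17\right) \frac{1}{2 \left(-2\right)} = - 12 \cdot \frac{1}{2} \left(- \frac{1}{2}\right) = \left(-12\right) \left(- \frac{1}{4}\right) = 3$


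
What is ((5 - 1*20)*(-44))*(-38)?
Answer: -25080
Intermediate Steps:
((5 - 1*20)*(-44))*(-38) = ((5 - 20)*(-44))*(-38) = -15*(-44)*(-38) = 660*(-38) = -25080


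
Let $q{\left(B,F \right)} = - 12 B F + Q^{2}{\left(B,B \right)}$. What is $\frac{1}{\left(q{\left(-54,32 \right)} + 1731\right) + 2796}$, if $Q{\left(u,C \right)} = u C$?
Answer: $\frac{1}{8528319} \approx 1.1726 \cdot 10^{-7}$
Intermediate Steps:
$Q{\left(u,C \right)} = C u$
$q{\left(B,F \right)} = B^{4} - 12 B F$ ($q{\left(B,F \right)} = - 12 B F + \left(B B\right)^{2} = - 12 B F + \left(B^{2}\right)^{2} = - 12 B F + B^{4} = B^{4} - 12 B F$)
$\frac{1}{\left(q{\left(-54,32 \right)} + 1731\right) + 2796} = \frac{1}{\left(- 54 \left(\left(-54\right)^{3} - 384\right) + 1731\right) + 2796} = \frac{1}{\left(- 54 \left(-157464 - 384\right) + 1731\right) + 2796} = \frac{1}{\left(\left(-54\right) \left(-157848\right) + 1731\right) + 2796} = \frac{1}{\left(8523792 + 1731\right) + 2796} = \frac{1}{8525523 + 2796} = \frac{1}{8528319}$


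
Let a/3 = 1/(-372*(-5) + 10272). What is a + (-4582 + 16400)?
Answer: 47791993/4044 ≈ 11818.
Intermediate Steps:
a = 1/4044 (a = 3/(-372*(-5) + 10272) = 3/(1860 + 10272) = 3/12132 = 3*(1/12132) = 1/4044 ≈ 0.00024728)
a + (-4582 + 16400) = 1/4044 + (-4582 + 16400) = 1/4044 + 11818 = 47791993/4044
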